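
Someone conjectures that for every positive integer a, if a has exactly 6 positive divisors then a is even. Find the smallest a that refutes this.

a = 45

a = 12: divisors of 12: 1, 2, 3, 4, 6, 12; 12 is even.
a = 18: divisors of 18: 1, 2, 3, 6, 9, 18; 18 is even.
a = 20: divisors of 20: 1, 2, 4, 5, 10, 20; 20 is even.
a = 28: divisors of 28: 1, 2, 4, 7, 14, 28; 28 is even.
a = 32: divisors of 32: 1, 2, 4, 8, 16, 32; 32 is even.
a = 44: divisors of 44: 1, 2, 4, 11, 22, 44; 44 is even.
a = 45: divisors of 45: 1, 3, 5, 9, 15, 45; 45 is odd.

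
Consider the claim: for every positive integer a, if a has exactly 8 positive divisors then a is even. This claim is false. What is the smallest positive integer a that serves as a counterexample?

Check each positive integer a in order until a has exactly 8 positive divisors but a is odd.
The first 12 eligible values, up to a = 104, all satisfy the conclusion.
a = 105: divisors of 105: 1, 3, 5, 7, 15, 21, 35, 105; 105 is odd.
Hence a = 105 is a counterexample.

a = 105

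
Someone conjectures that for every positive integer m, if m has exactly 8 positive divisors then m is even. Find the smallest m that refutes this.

A counterexample is any positive integer m such that m has exactly 8 positive divisors but m is odd; we check each in order.
For m = 24, 30, 40, 42, …, 88, 102, 104 the conclusion holds.
m = 105: divisors of 105: 1, 3, 5, 7, 15, 21, 35, 105; 105 is odd.
Hence m = 105 is a counterexample.

m = 105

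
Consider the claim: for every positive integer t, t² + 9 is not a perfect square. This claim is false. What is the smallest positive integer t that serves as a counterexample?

t = 4

Check each positive integer t in order until t² + 9 is a perfect square.
For t = 1, 2, 3 the conclusion holds.
t = 4: 4² + 9 = 25 = 5², a perfect square.
So t = 4 is the smallest counterexample.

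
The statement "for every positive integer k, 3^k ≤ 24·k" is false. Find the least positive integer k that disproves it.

k = 5

We need the least positive integer k for which 3^k > 24·k.
For k = 1, 2, 3, 4 the conclusion holds.
k = 5: 3^k = 243 and 24·k = 120, so 243 > 120.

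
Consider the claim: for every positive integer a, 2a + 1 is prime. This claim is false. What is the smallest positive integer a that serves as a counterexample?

A counterexample is any positive integer a such that 2a + 1 is not prime; we check each in order.
For a = 1, 2, 3 the conclusion holds.
a = 4: 2a + 1 = 9 = 3 × 3, composite.

a = 4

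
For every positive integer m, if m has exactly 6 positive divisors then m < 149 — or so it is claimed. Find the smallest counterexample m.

A counterexample is any positive integer m such that m has exactly 6 positive divisors but the claim fails; we check each in order.
For m = 12, 18, 20, 28, …, 124, 147, 148 the conclusion holds.
m = 153: τ(153) = 6; 153 ≥ 149.

m = 153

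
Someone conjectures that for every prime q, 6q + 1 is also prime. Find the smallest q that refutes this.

We need the least prime q for which 6q + 1 is not prime.
q = 2: 6q + 1 = 13, prime.
q = 3: 6q + 1 = 19, prime.
q = 5: 6q + 1 = 31, prime.
q = 7: 6q + 1 = 43, prime.
q = 11: 6q + 1 = 67, prime.
q = 13: 6q + 1 = 79, prime.
q = 17: 6q + 1 = 103, prime.
q = 19: 6q + 1 = 115 = 5 × 23, not prime.
Hence q = 19 is a counterexample.

q = 19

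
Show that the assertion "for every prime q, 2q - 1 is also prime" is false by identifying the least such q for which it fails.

A counterexample is any prime q such that 2q - 1 is not prime; we check each in order.
q = 2: 2q - 1 = 3, prime.
q = 3: 2q - 1 = 5, prime.
q = 5: 2q - 1 = 9 = 3 × 3, not prime.

q = 5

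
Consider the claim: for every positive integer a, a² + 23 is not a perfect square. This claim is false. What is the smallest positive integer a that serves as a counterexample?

A counterexample is any positive integer a such that a² + 23 is a perfect square; we check each in order.
For a = 1, 2, 3, 4, 5, 6, 7, 8, 9, 10 the conclusion holds.
a = 11: 11² + 23 = 144 = 12², a perfect square.
Thus a = 11 disproves the claim, and no smaller a works.

a = 11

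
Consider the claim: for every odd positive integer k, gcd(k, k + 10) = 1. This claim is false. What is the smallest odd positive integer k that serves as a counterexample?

k = 5

For k = 1, 3 the conclusion holds.
k = 5: gcd(5, 15) = 5.
So k = 5 is the smallest counterexample.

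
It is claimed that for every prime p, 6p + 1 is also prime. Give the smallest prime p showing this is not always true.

We need the least prime p for which 6p + 1 is not prime.
p = 2: 6p + 1 = 13, prime.
p = 3: 6p + 1 = 19, prime.
p = 5: 6p + 1 = 31, prime.
p = 7: 6p + 1 = 43, prime.
p = 11: 6p + 1 = 67, prime.
p = 13: 6p + 1 = 79, prime.
p = 17: 6p + 1 = 103, prime.
p = 19: 6p + 1 = 115 = 5 × 23, not prime.

p = 19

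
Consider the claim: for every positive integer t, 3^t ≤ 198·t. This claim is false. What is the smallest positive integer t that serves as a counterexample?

t = 7

t = 1: 3^t = 3 and 198·t = 198, so 3 ≤ 198.
t = 2: 3^t = 9 and 198·t = 396, so 9 ≤ 396.
t = 3: 3^t = 27 and 198·t = 594, so 27 ≤ 594.
t = 4: 3^t = 81 and 198·t = 792, so 81 ≤ 792.
t = 5: 3^t = 243 and 198·t = 990, so 243 ≤ 990.
t = 6: 3^t = 729 and 198·t = 1188, so 729 ≤ 1188.
t = 7: 3^t = 2187 and 198·t = 1386, so 2187 > 1386.
Hence t = 7 is a counterexample.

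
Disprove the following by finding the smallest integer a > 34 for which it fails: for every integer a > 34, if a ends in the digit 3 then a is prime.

We need the least integer a > 34 for which a ends in the digit 3 but a is not prime.
a = 43: 43 ends in 3 and is prime.
a = 53: 53 ends in 3 and is prime.
a = 63: 63 ends in 3; 63 = 3 × 21, composite.
Thus a = 63 disproves the claim, and no smaller a works.

a = 63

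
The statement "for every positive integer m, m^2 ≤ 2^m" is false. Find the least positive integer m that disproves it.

Check each positive integer m in order until m^2 > 2^m.
m = 1: m^2 = 1 and 2^m = 2, so 1 ≤ 2.
m = 2: m^2 = 4 and 2^m = 4, so 4 ≤ 4.
m = 3: m^2 = 9 and 2^m = 8, so 9 > 8.
Hence m = 3 is a counterexample.

m = 3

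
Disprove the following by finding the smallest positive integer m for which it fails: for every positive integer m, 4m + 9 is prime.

m = 3

Check each positive integer m in order until 4m + 9 is not prime.
For m = 1, 2 the conclusion holds.
m = 3: 4m + 9 = 21 = 3 × 7, composite.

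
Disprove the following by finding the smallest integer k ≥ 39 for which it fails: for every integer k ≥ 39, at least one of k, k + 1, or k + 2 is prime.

k = 44

We need the least integer k ≥ 39 for which k, k + 1, k + 2 are all composite.
k = 39: 41 is prime.
k = 40: 41 is prime.
k = 41: 41 is prime.
k = 42: 43 is prime.
k = 43: 43 is prime.
k = 44: 44 = 2 × 22; 45 = 3 × 15; 46 = 2 × 23 — all composite.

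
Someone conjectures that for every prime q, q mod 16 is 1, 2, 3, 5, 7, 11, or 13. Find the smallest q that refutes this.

q = 31

The first 10 eligible values, up to q = 29, all satisfy the conclusion.
q = 31: 31 mod 16 = 15 — not in {1, 2, 3, 5, 7, 11, 13}.
So q = 31 is the smallest counterexample.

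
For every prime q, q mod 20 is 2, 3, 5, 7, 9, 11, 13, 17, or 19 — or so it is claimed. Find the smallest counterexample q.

q = 41

We need the least prime q for which the claim fails.
For q = 2, 3, 5, 7, …, 29, 31, 37 the conclusion holds.
q = 41: 41 mod 20 = 1 — not in {2, 3, 5, 7, 9, 11, 13, 17, 19}.
Hence q = 41 is a counterexample.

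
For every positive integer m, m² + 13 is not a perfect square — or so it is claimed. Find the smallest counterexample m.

m = 6

We need the least positive integer m for which m² + 13 is a perfect square.
The first 5 eligible values, up to m = 5, all satisfy the conclusion.
m = 6: 6² + 13 = 49 = 7², a perfect square.
Thus m = 6 disproves the claim, and no smaller m works.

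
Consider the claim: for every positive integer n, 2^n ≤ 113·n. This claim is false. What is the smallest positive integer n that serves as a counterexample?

For n = 1, 2, 3, 4, 5, 6, 7, 8, 9, 10 the conclusion holds.
n = 11: 2^n = 2048 and 113·n = 1243, so 2048 > 1243.
So n = 11 is the smallest counterexample.

n = 11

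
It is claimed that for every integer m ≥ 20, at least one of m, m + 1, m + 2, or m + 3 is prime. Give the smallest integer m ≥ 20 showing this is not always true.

The first 4 eligible values, up to m = 23, all satisfy the conclusion.
m = 24: 24 = 2 × 12; 25 = 5 × 5; 26 = 2 × 13; 27 = 3 × 9 — all composite.

m = 24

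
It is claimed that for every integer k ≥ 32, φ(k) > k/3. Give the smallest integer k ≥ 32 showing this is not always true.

k = 36

For k = 32, 33, 34, 35 the conclusion holds.
k = 36: φ(36) = 12 and 36/3 = 12, so φ(36) ≤ 36/3.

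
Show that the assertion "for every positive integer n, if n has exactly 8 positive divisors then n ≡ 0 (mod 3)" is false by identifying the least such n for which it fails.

n = 24: τ(24) = 8; 24 ≡ 0 (mod 3).
n = 30: τ(30) = 8; 30 ≡ 0 (mod 3).
n = 40: τ(40) = 8; 40 ≡ 1 (mod 3).
So n = 40 is the smallest counterexample.

n = 40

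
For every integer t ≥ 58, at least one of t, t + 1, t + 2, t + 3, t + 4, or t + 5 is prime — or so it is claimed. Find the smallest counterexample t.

For t = 58, 59, 60, 61, …, 87, 88, 89 the conclusion holds.
t = 90: 90 = 2 × 45; 91 = 7 × 13; 92 = 2 × 46; 93 = 3 × 31; 94 = 2 × 47; 95 = 5 × 19 — all composite.
Hence t = 90 is a counterexample.

t = 90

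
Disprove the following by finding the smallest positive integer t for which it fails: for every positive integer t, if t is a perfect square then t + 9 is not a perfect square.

t = 16

We need the least positive integer t for which t is a perfect square but t + 9 is a perfect square.
t = 1: 1 + 9 = 10, not a perfect square.
t = 4: 4 + 9 = 13, not a perfect square.
t = 9: 9 + 9 = 18, not a perfect square.
t = 16: 16 = 4² and 16 + 9 = 25 = 5².
So t = 16 is the smallest counterexample.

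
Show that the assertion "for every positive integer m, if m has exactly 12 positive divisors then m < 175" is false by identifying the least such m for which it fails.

The first 12 eligible values, up to m = 160, all satisfy the conclusion.
m = 198: τ(198) = 12; 198 ≥ 175.

m = 198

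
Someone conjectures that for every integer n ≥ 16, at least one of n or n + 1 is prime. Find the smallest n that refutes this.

n = 20

Check each integer n ≥ 16 in order until n, n + 1 are both composite.
The first 4 eligible values, up to n = 19, all satisfy the conclusion.
n = 20: 20 = 2 × 10; 21 = 3 × 7 — both composite.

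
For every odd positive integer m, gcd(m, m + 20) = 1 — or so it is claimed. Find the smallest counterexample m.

m = 1: gcd(1, 21) = 1.
m = 3: gcd(3, 23) = 1.
m = 5: gcd(5, 25) = 5.

m = 5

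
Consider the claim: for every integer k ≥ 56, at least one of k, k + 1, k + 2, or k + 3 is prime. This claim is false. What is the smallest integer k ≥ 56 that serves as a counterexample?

k = 62

A counterexample is any integer k ≥ 56 such that k, k + 1, k + 2, k + 3 are all composite; we check each in order.
For k = 56, 57, 58, 59, 60, 61 the conclusion holds.
k = 62: 62 = 2 × 31; 63 = 3 × 21; 64 = 2 × 32; 65 = 5 × 13 — all composite.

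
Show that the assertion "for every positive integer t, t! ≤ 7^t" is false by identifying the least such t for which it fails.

For t = 1, 2, 3, 4, …, 14, 15, 16 the conclusion holds.
t = 17: t! = 355687428096000 and 7^t = 232630513987207, so 355687428096000 > 232630513987207.
Hence t = 17 is a counterexample.

t = 17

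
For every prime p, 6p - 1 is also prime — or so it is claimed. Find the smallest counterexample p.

p = 2: 6p - 1 = 11, prime.
p = 3: 6p - 1 = 17, prime.
p = 5: 6p - 1 = 29, prime.
p = 7: 6p - 1 = 41, prime.
p = 11: 6p - 1 = 65 = 5 × 13, not prime.

p = 11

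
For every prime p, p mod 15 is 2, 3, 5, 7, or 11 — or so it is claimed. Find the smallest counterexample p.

p = 13

Check each prime p in order until the claim fails.
p = 2: 2 mod 15 = 2.
p = 3: 3 mod 15 = 3.
p = 5: 5 mod 15 = 5.
p = 7: 7 mod 15 = 7.
p = 11: 11 mod 15 = 11.
p = 13: 13 mod 15 = 13 — not in {2, 3, 5, 7, 11}.
Thus p = 13 disproves the claim, and no smaller p works.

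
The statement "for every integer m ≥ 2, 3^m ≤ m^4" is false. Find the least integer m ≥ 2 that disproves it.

The first 6 eligible values, up to m = 7, all satisfy the conclusion.
m = 8: 3^m = 6561 and m^4 = 4096, so 6561 > 4096.

m = 8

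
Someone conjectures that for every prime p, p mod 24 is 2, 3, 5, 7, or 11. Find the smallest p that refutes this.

p = 13

We need the least prime p for which the claim fails.
The first 5 eligible values, up to p = 11, all satisfy the conclusion.
p = 13: 13 mod 24 = 13 — not in {2, 3, 5, 7, 11}.
So p = 13 is the smallest counterexample.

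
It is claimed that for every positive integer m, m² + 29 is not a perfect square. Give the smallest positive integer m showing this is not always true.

m = 14

A counterexample is any positive integer m such that m² + 29 is a perfect square; we check each in order.
For m = 1, 2, 3, 4, …, 11, 12, 13 the conclusion holds.
m = 14: 14² + 29 = 225 = 15², a perfect square.
Thus m = 14 disproves the claim, and no smaller m works.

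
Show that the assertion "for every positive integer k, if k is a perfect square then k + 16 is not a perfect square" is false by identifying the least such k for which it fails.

We need the least positive integer k for which k is a perfect square but k + 16 is a perfect square.
k = 1: 1 + 16 = 17, not a perfect square.
k = 4: 4 + 16 = 20, not a perfect square.
k = 9: 9 = 3² and 9 + 16 = 25 = 5².

k = 9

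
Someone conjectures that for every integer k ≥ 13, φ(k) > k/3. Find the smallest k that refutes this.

Check each integer k ≥ 13 in order until the claim fails.
For k = 13, 14, 15, 16, 17 the conclusion holds.
k = 18: φ(18) = 6 and 18/3 = 6, so φ(18) ≤ 18/3.
Hence k = 18 is a counterexample.

k = 18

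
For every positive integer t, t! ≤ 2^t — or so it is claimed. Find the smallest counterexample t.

t = 4

A counterexample is any positive integer t such that t! > 2^t; we check each in order.
For t = 1, 2, 3 the conclusion holds.
t = 4: t! = 24 and 2^t = 16, so 24 > 16.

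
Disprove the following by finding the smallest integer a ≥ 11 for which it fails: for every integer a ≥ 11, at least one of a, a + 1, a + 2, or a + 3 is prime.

Check each integer a ≥ 11 in order until a, a + 1, a + 2, a + 3 are all composite.
The first 13 eligible values, up to a = 23, all satisfy the conclusion.
a = 24: 24 = 2 × 12; 25 = 5 × 5; 26 = 2 × 13; 27 = 3 × 9 — all composite.

a = 24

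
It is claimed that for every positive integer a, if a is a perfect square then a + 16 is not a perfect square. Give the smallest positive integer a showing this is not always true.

a = 9

We need the least positive integer a for which a is a perfect square but a + 16 is a perfect square.
a = 1: 1 + 16 = 17, not a perfect square.
a = 4: 4 + 16 = 20, not a perfect square.
a = 9: 9 = 3² and 9 + 16 = 25 = 5².
So a = 9 is the smallest counterexample.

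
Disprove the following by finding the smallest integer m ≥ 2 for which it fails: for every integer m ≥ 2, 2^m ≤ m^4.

m = 17

A counterexample is any integer m ≥ 2 such that 2^m > m^4; we check each in order.
For m = 2, 3, 4, 5, …, 14, 15, 16 the conclusion holds.
m = 17: 2^m = 131072 and m^4 = 83521, so 131072 > 83521.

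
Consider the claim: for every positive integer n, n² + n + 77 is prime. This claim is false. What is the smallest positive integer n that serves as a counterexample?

n = 6

We need the least positive integer n for which n² + n + 77 is not prime.
n = 1: n² + n + 77 = 79, prime.
n = 2: n² + n + 77 = 83, prime.
n = 3: n² + n + 77 = 89, prime.
n = 4: n² + n + 77 = 97, prime.
n = 5: n² + n + 77 = 107, prime.
n = 6: n² + n + 77 = 119 = 7 × 17, composite.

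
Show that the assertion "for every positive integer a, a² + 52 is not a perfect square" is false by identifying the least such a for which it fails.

a = 12

A counterexample is any positive integer a such that a² + 52 is a perfect square; we check each in order.
For a = 1, 2, 3, 4, …, 9, 10, 11 the conclusion holds.
a = 12: 12² + 52 = 196 = 14², a perfect square.
Hence a = 12 is a counterexample.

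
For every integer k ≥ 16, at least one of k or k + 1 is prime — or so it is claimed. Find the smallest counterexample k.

k = 20

We need the least integer k ≥ 16 for which k, k + 1 are both composite.
k = 16: 17 is prime.
k = 17: 17 is prime.
k = 18: 19 is prime.
k = 19: 19 is prime.
k = 20: 20 = 2 × 10; 21 = 3 × 7 — both composite.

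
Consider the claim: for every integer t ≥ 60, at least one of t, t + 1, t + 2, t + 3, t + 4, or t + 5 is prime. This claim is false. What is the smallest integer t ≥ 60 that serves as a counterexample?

t = 90

We need the least integer t ≥ 60 for which t, t + 1, t + 2, t + 3, t + 4, t + 5 are all composite.
The first 30 eligible values, up to t = 89, all satisfy the conclusion.
t = 90: 90 = 2 × 45; 91 = 7 × 13; 92 = 2 × 46; 93 = 3 × 31; 94 = 2 × 47; 95 = 5 × 19 — all composite.
Hence t = 90 is a counterexample.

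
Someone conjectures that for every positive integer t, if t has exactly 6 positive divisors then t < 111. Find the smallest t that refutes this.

We need the least positive integer t for which t has exactly 6 positive divisors but the claim fails.
For t = 12, 18, 20, 28, …, 92, 98, 99 the conclusion holds.
t = 116: τ(116) = 6; 116 ≥ 111.

t = 116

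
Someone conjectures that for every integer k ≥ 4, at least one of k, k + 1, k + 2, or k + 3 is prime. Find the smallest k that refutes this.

k = 24

A counterexample is any integer k ≥ 4 such that k, k + 1, k + 2, k + 3 are all composite; we check each in order.
The first 20 eligible values, up to k = 23, all satisfy the conclusion.
k = 24: 24 = 2 × 12; 25 = 5 × 5; 26 = 2 × 13; 27 = 3 × 9 — all composite.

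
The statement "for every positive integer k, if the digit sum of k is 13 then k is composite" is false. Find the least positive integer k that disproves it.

k = 49: digit sum 13; 49 is composite.
k = 58: digit sum 13; 58 is composite.
k = 67: digit sum 13; 67 is prime, not composite.
So k = 67 is the smallest counterexample.

k = 67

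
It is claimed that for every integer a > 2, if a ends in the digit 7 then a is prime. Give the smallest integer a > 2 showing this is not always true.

a = 27

For a = 7, 17 the conclusion holds.
a = 27: 27 ends in 7; 27 = 3 × 9, composite.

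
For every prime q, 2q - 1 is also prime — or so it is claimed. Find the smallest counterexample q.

For q = 2, 3 the conclusion holds.
q = 5: 2q - 1 = 9 = 3 × 3, not prime.
Hence q = 5 is a counterexample.

q = 5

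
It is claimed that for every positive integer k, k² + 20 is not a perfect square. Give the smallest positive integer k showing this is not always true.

k = 4

Check each positive integer k in order until k² + 20 is a perfect square.
For k = 1, 2, 3 the conclusion holds.
k = 4: 4² + 20 = 36 = 6², a perfect square.
Thus k = 4 disproves the claim, and no smaller k works.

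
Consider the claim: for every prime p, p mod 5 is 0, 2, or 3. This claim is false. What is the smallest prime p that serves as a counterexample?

Check each prime p in order until the claim fails.
The first 4 eligible values, up to p = 7, all satisfy the conclusion.
p = 11: 11 mod 5 = 1 — not in {0, 2, 3}.

p = 11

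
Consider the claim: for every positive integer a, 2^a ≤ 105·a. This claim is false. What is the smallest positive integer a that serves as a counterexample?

a = 11

For a = 1, 2, 3, 4, 5, 6, 7, 8, 9, 10 the conclusion holds.
a = 11: 2^a = 2048 and 105·a = 1155, so 2048 > 1155.
Thus a = 11 disproves the claim, and no smaller a works.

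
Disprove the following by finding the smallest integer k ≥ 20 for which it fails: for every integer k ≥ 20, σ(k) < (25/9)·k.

We need the least integer k ≥ 20 for which the claim fails.
The first 40 eligible values, up to k = 59, all satisfy the conclusion.
k = 60: σ(60) = 168; 168 ≥ 500/3.
So k = 60 is the smallest counterexample.

k = 60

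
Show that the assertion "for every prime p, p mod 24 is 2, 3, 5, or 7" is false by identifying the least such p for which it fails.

Check each prime p in order until the claim fails.
p = 2: 2 mod 24 = 2.
p = 3: 3 mod 24 = 3.
p = 5: 5 mod 24 = 5.
p = 7: 7 mod 24 = 7.
p = 11: 11 mod 24 = 11 — not in {2, 3, 5, 7}.
So p = 11 is the smallest counterexample.

p = 11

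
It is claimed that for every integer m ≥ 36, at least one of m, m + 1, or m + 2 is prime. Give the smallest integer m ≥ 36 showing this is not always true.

m = 38

For m = 36, 37 the conclusion holds.
m = 38: 38 = 2 × 19; 39 = 3 × 13; 40 = 2 × 20 — all composite.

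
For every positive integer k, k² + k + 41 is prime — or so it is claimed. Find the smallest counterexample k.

k = 40

We need the least positive integer k for which k² + k + 41 is not prime.
For k = 1, 2, 3, 4, …, 37, 38, 39 the conclusion holds.
k = 40: k² + k + 41 = 1681 = 41 × 41, composite.
So k = 40 is the smallest counterexample.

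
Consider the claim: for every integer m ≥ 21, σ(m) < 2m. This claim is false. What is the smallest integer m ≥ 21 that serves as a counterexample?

m = 24

m = 21: σ(21) = 32; 32 < 42.
m = 22: σ(22) = 36; 36 < 44.
m = 23: σ(23) = 24; 24 < 46.
m = 24: σ(24) = 60; 60 ≥ 48.
Thus m = 24 disproves the claim, and no smaller m works.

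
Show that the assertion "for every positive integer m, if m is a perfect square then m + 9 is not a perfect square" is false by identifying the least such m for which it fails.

m = 16

We need the least positive integer m for which m is a perfect square but m + 9 is a perfect square.
For m = 1, 4, 9 the conclusion holds.
m = 16: 16 = 4² and 16 + 9 = 25 = 5².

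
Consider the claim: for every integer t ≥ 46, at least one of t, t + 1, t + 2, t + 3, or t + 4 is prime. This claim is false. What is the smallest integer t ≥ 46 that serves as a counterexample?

A counterexample is any integer t ≥ 46 such that t, t + 1, t + 2, t + 3, t + 4 are all composite; we check each in order.
t = 46: 47 is prime.
t = 47: 47 is prime.
t = 48: 48 = 2 × 24; 49 = 7 × 7; 50 = 2 × 25; 51 = 3 × 17; 52 = 2 × 26 — all composite.
So t = 48 is the smallest counterexample.

t = 48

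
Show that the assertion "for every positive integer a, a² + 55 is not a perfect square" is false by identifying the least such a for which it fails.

a = 3

a = 1: 1² + 55 = 56, not a perfect square.
a = 2: 2² + 55 = 59, not a perfect square.
a = 3: 3² + 55 = 64 = 8², a perfect square.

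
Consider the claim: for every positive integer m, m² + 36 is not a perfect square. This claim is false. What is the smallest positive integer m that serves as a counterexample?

m = 8

We need the least positive integer m for which m² + 36 is a perfect square.
For m = 1, 2, 3, 4, 5, 6, 7 the conclusion holds.
m = 8: 8² + 36 = 100 = 10², a perfect square.
Hence m = 8 is a counterexample.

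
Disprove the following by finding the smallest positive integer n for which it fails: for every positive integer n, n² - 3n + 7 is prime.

Check each positive integer n in order until n² - 3n + 7 is not prime.
n = 1: n² - 3n + 7 = 5, prime.
n = 2: n² - 3n + 7 = 5, prime.
n = 3: n² - 3n + 7 = 7, prime.
n = 4: n² - 3n + 7 = 11, prime.
n = 5: n² - 3n + 7 = 17, prime.
n = 6: n² - 3n + 7 = 25 = 5 × 5, composite.
So n = 6 is the smallest counterexample.

n = 6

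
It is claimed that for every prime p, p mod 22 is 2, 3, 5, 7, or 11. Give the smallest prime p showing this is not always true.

A counterexample is any prime p such that the claim fails; we check each in order.
p = 2: 2 mod 22 = 2.
p = 3: 3 mod 22 = 3.
p = 5: 5 mod 22 = 5.
p = 7: 7 mod 22 = 7.
p = 11: 11 mod 22 = 11.
p = 13: 13 mod 22 = 13 — not in {2, 3, 5, 7, 11}.
Hence p = 13 is a counterexample.

p = 13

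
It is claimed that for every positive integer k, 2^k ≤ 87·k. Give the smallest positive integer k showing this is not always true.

k = 10

For k = 1, 2, 3, 4, 5, 6, 7, 8, 9 the conclusion holds.
k = 10: 2^k = 1024 and 87·k = 870, so 1024 > 870.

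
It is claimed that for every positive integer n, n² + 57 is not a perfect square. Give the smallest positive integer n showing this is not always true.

n = 8

Check each positive integer n in order until n² + 57 is a perfect square.
For n = 1, 2, 3, 4, 5, 6, 7 the conclusion holds.
n = 8: 8² + 57 = 121 = 11², a perfect square.
Hence n = 8 is a counterexample.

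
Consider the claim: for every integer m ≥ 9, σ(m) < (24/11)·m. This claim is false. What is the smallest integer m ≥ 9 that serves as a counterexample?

m = 12

m = 9: σ(9) = 13; 13 < 216/11.
m = 10: σ(10) = 18; 18 < 240/11.
m = 11: σ(11) = 12; 12 < 24.
m = 12: σ(12) = 28; 28 ≥ 288/11.
Hence m = 12 is a counterexample.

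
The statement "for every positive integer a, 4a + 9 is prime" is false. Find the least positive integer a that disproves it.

a = 3

Check each positive integer a in order until 4a + 9 is not prime.
a = 1: 4a + 9 = 13, prime.
a = 2: 4a + 9 = 17, prime.
a = 3: 4a + 9 = 21 = 3 × 7, composite.
Thus a = 3 disproves the claim, and no smaller a works.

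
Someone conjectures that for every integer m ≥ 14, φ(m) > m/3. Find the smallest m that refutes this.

m = 18

We need the least integer m ≥ 14 for which the claim fails.
m = 14: φ(14) = 6 and 14/3 = 14/3, so φ(14) > 14/3.
m = 15: φ(15) = 8 and 15/3 = 5, so φ(15) > 15/3.
m = 16: φ(16) = 8 and 16/3 = 16/3, so φ(16) > 16/3.
m = 17: φ(17) = 16 and 17/3 = 17/3, so φ(17) > 17/3.
m = 18: φ(18) = 6 and 18/3 = 6, so φ(18) ≤ 18/3.
Thus m = 18 disproves the claim, and no smaller m works.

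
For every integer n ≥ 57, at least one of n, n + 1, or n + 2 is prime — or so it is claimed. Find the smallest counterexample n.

A counterexample is any integer n ≥ 57 such that n, n + 1, n + 2 are all composite; we check each in order.
For n = 57, 58, 59, 60, 61 the conclusion holds.
n = 62: 62 = 2 × 31; 63 = 3 × 21; 64 = 2 × 32 — all composite.
Hence n = 62 is a counterexample.

n = 62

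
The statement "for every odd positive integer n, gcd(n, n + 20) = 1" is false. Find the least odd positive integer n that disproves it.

n = 5

A counterexample is any odd positive integer n such that gcd(n, n + 20) > 1; we check each in order.
For n = 1, 3 the conclusion holds.
n = 5: gcd(5, 25) = 5.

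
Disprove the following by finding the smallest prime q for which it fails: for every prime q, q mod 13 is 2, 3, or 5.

q = 7

We need the least prime q for which the claim fails.
For q = 2, 3, 5 the conclusion holds.
q = 7: 7 mod 13 = 7 — not in {2, 3, 5}.
Thus q = 7 disproves the claim, and no smaller q works.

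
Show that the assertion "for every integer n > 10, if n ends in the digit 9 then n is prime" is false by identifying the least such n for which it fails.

n = 19: 19 ends in 9 and is prime.
n = 29: 29 ends in 9 and is prime.
n = 39: 39 ends in 9; 39 = 3 × 13, composite.
So n = 39 is the smallest counterexample.

n = 39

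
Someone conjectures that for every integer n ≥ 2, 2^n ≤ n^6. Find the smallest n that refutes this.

A counterexample is any integer n ≥ 2 such that 2^n > n^6; we check each in order.
For n = 2, 3, 4, 5, …, 27, 28, 29 the conclusion holds.
n = 30: 2^n = 1073741824 and n^6 = 729000000, so 1073741824 > 729000000.
So n = 30 is the smallest counterexample.

n = 30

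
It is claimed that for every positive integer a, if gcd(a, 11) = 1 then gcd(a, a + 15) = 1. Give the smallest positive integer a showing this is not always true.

a = 3

A counterexample is any positive integer a such that gcd(a, 11) = 1 but gcd(a, a + 15) > 1; we check each in order.
a = 1: gcd(1, 16) = 1.
a = 2: gcd(2, 17) = 1.
a = 3: gcd(3, 18) = 3.
Thus a = 3 disproves the claim, and no smaller a works.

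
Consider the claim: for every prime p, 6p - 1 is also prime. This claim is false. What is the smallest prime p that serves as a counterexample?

A counterexample is any prime p such that 6p - 1 is not prime; we check each in order.
For p = 2, 3, 5, 7 the conclusion holds.
p = 11: 6p - 1 = 65 = 5 × 13, not prime.

p = 11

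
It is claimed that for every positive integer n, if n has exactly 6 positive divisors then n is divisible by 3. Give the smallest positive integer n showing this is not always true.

n = 20

Check each positive integer n in order until n has exactly 6 positive divisors but n is not divisible by 3.
n = 12: τ(12) = 6; 12 mod 3 = 0.
n = 18: τ(18) = 6; 18 mod 3 = 0.
n = 20: τ(20) = 6; 20 mod 3 = 2.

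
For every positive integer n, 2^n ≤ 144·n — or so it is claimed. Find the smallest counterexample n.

Check each positive integer n in order until 2^n > 144·n.
For n = 1, 2, 3, 4, 5, 6, 7, 8, 9, 10 the conclusion holds.
n = 11: 2^n = 2048 and 144·n = 1584, so 2048 > 1584.
So n = 11 is the smallest counterexample.

n = 11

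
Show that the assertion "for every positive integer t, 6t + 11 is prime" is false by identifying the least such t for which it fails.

For t = 1, 2, 3 the conclusion holds.
t = 4: 6t + 11 = 35 = 5 × 7, composite.

t = 4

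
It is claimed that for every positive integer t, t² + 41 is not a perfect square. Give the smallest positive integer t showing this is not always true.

A counterexample is any positive integer t such that t² + 41 is a perfect square; we check each in order.
For t = 1, 2, 3, 4, …, 17, 18, 19 the conclusion holds.
t = 20: 20² + 41 = 441 = 21², a perfect square.

t = 20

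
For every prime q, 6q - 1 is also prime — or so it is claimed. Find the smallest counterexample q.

q = 11

A counterexample is any prime q such that 6q - 1 is not prime; we check each in order.
For q = 2, 3, 5, 7 the conclusion holds.
q = 11: 6q - 1 = 65 = 5 × 13, not prime.
Hence q = 11 is a counterexample.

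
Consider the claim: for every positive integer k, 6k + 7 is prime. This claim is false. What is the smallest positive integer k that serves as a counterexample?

k = 3

k = 1: 6k + 7 = 13, prime.
k = 2: 6k + 7 = 19, prime.
k = 3: 6k + 7 = 25 = 5 × 5, composite.
Hence k = 3 is a counterexample.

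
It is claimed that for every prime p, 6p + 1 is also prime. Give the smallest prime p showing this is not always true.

A counterexample is any prime p such that 6p + 1 is not prime; we check each in order.
For p = 2, 3, 5, 7, 11, 13, 17 the conclusion holds.
p = 19: 6p + 1 = 115 = 5 × 23, not prime.

p = 19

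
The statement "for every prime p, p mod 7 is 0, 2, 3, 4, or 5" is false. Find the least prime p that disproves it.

We need the least prime p for which the claim fails.
p = 2: 2 mod 7 = 2.
p = 3: 3 mod 7 = 3.
p = 5: 5 mod 7 = 5.
p = 7: 7 mod 7 = 0.
p = 11: 11 mod 7 = 4.
p = 13: 13 mod 7 = 6 — not in {0, 2, 3, 4, 5}.

p = 13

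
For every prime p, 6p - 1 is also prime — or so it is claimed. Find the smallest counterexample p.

Check each prime p in order until 6p - 1 is not prime.
The first 4 eligible values, up to p = 7, all satisfy the conclusion.
p = 11: 6p - 1 = 65 = 5 × 13, not prime.

p = 11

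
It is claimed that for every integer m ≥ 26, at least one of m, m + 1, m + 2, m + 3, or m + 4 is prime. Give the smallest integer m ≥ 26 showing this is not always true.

m = 32

Check each integer m ≥ 26 in order until m, m + 1, m + 2, m + 3, m + 4 are all composite.
The first 6 eligible values, up to m = 31, all satisfy the conclusion.
m = 32: 32 = 2 × 16; 33 = 3 × 11; 34 = 2 × 17; 35 = 5 × 7; 36 = 2 × 18 — all composite.
Hence m = 32 is a counterexample.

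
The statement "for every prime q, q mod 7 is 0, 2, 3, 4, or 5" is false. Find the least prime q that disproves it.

Check each prime q in order until the claim fails.
The first 5 eligible values, up to q = 11, all satisfy the conclusion.
q = 13: 13 mod 7 = 6 — not in {0, 2, 3, 4, 5}.
Thus q = 13 disproves the claim, and no smaller q works.

q = 13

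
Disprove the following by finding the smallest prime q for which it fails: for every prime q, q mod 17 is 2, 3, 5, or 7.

q = 11

We need the least prime q for which the claim fails.
q = 2: 2 mod 17 = 2.
q = 3: 3 mod 17 = 3.
q = 5: 5 mod 17 = 5.
q = 7: 7 mod 17 = 7.
q = 11: 11 mod 17 = 11 — not in {2, 3, 5, 7}.
Thus q = 11 disproves the claim, and no smaller q works.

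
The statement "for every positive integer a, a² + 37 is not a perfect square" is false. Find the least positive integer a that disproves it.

a = 18

We need the least positive integer a for which a² + 37 is a perfect square.
The first 17 eligible values, up to a = 17, all satisfy the conclusion.
a = 18: 18² + 37 = 361 = 19², a perfect square.
Thus a = 18 disproves the claim, and no smaller a works.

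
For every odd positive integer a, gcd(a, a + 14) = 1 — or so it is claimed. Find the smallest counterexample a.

A counterexample is any odd positive integer a such that gcd(a, a + 14) > 1; we check each in order.
For a = 1, 3, 5 the conclusion holds.
a = 7: gcd(7, 21) = 7.

a = 7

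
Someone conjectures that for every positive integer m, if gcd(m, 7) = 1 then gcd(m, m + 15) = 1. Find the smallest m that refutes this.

For m = 1, 2 the conclusion holds.
m = 3: gcd(3, 18) = 3.
So m = 3 is the smallest counterexample.

m = 3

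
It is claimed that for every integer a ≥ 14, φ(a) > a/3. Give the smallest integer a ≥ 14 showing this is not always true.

a = 18

Check each integer a ≥ 14 in order until the claim fails.
The first 4 eligible values, up to a = 17, all satisfy the conclusion.
a = 18: φ(18) = 6 and 18/3 = 6, so φ(18) ≤ 18/3.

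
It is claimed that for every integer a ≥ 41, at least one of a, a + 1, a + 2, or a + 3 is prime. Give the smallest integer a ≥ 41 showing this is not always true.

Check each integer a ≥ 41 in order until a, a + 1, a + 2, a + 3 are all composite.
The first 7 eligible values, up to a = 47, all satisfy the conclusion.
a = 48: 48 = 2 × 24; 49 = 7 × 7; 50 = 2 × 25; 51 = 3 × 17 — all composite.

a = 48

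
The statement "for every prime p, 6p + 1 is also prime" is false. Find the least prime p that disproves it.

p = 19

The first 7 eligible values, up to p = 17, all satisfy the conclusion.
p = 19: 6p + 1 = 115 = 5 × 23, not prime.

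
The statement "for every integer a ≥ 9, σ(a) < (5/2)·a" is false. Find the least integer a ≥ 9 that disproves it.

a = 24

A counterexample is any integer a ≥ 9 such that the claim fails; we check each in order.
The first 15 eligible values, up to a = 23, all satisfy the conclusion.
a = 24: σ(24) = 60; 60 ≥ 60.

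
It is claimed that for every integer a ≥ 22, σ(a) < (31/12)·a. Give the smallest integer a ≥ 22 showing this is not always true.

We need the least integer a ≥ 22 for which the claim fails.
The first 26 eligible values, up to a = 47, all satisfy the conclusion.
a = 48: σ(48) = 124; 124 ≥ 124.

a = 48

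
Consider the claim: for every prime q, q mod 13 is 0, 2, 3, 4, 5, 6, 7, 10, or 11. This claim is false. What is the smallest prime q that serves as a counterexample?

A counterexample is any prime q such that the claim fails; we check each in order.
For q = 2, 3, 5, 7, …, 37, 41, 43 the conclusion holds.
q = 47: 47 mod 13 = 8 — not in {0, 2, 3, 4, 5, 6, 7, 10, 11}.
Thus q = 47 disproves the claim, and no smaller q works.

q = 47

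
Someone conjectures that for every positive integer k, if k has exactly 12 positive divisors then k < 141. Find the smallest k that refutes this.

k = 150

A counterexample is any positive integer k such that k has exactly 12 positive divisors but the claim fails; we check each in order.
For k = 60, 72, 84, 90, 96, 108, 126, 132, 140 the conclusion holds.
k = 150: τ(150) = 12; 150 ≥ 141.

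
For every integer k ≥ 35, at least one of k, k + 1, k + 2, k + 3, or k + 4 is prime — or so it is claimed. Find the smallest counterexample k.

k = 48

We need the least integer k ≥ 35 for which k, k + 1, k + 2, k + 3, k + 4 are all composite.
The first 13 eligible values, up to k = 47, all satisfy the conclusion.
k = 48: 48 = 2 × 24; 49 = 7 × 7; 50 = 2 × 25; 51 = 3 × 17; 52 = 2 × 26 — all composite.
So k = 48 is the smallest counterexample.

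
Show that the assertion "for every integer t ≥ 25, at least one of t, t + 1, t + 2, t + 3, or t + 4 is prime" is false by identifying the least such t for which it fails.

t = 32

We need the least integer t ≥ 25 for which t, t + 1, t + 2, t + 3, t + 4 are all composite.
For t = 25, 26, 27, 28, 29, 30, 31 the conclusion holds.
t = 32: 32 = 2 × 16; 33 = 3 × 11; 34 = 2 × 17; 35 = 5 × 7; 36 = 2 × 18 — all composite.
Thus t = 32 disproves the claim, and no smaller t works.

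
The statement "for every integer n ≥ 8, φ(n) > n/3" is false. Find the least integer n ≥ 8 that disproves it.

Check each integer n ≥ 8 in order until the claim fails.
For n = 8, 9, 10, 11 the conclusion holds.
n = 12: φ(12) = 4 and 12/3 = 4, so φ(12) ≤ 12/3.
Thus n = 12 disproves the claim, and no smaller n works.

n = 12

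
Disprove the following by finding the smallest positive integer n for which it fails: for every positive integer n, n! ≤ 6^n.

n = 14

Check each positive integer n in order until n! > 6^n.
For n = 1, 2, 3, 4, …, 11, 12, 13 the conclusion holds.
n = 14: n! = 87178291200 and 6^n = 78364164096, so 87178291200 > 78364164096.
So n = 14 is the smallest counterexample.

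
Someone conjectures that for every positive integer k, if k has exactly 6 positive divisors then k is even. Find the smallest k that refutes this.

For k = 12, 18, 20, 28, 32, 44 the conclusion holds.
k = 45: divisors of 45: 1, 3, 5, 9, 15, 45; 45 is odd.
Hence k = 45 is a counterexample.

k = 45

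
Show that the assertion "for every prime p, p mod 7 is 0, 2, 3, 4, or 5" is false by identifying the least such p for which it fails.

A counterexample is any prime p such that the claim fails; we check each in order.
The first 5 eligible values, up to p = 11, all satisfy the conclusion.
p = 13: 13 mod 7 = 6 — not in {0, 2, 3, 4, 5}.
So p = 13 is the smallest counterexample.

p = 13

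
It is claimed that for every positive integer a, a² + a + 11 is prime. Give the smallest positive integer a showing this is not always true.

Check each positive integer a in order until a² + a + 11 is not prime.
For a = 1, 2, 3, 4, 5, 6, 7, 8, 9 the conclusion holds.
a = 10: a² + a + 11 = 121 = 11 × 11, composite.
So a = 10 is the smallest counterexample.

a = 10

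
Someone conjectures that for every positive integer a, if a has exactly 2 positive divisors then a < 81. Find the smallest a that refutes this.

For a = 2, 3, 5, 7, …, 71, 73, 79 the conclusion holds.
a = 83: τ(83) = 2; 83 ≥ 81.
So a = 83 is the smallest counterexample.

a = 83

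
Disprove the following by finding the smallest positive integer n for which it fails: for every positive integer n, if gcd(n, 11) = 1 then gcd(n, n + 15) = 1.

For n = 1, 2 the conclusion holds.
n = 3: gcd(3, 18) = 3.
Thus n = 3 disproves the claim, and no smaller n works.

n = 3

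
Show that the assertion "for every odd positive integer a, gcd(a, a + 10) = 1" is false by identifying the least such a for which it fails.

A counterexample is any odd positive integer a such that gcd(a, a + 10) > 1; we check each in order.
a = 1: gcd(1, 11) = 1.
a = 3: gcd(3, 13) = 1.
a = 5: gcd(5, 15) = 5.
Thus a = 5 disproves the claim, and no smaller a works.

a = 5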